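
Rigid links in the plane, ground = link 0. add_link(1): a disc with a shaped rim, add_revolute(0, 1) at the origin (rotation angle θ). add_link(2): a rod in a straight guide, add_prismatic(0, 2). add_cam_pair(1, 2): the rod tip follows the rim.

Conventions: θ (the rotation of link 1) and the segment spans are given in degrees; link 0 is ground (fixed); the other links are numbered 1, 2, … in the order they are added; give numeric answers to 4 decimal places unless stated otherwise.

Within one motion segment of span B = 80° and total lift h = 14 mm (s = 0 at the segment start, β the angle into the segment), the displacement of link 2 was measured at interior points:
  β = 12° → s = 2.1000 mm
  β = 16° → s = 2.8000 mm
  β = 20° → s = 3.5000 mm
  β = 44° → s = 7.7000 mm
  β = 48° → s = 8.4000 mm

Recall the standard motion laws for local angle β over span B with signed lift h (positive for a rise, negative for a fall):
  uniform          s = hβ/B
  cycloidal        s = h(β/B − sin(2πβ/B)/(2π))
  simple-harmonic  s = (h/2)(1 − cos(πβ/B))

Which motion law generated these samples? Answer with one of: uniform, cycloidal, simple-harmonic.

candidates at β/B = r: uniform s = h·r (linear in β); cycloidal s = h·(r − sin(2πr)/(2π)); simple-harmonic s = (h/2)(1 − cos(πr))
β=12°: printed 2.1000 | uniform 2.1000, cycloidal 0.2974, simple-harmonic 0.7630
β=16°: printed 2.8000 | uniform 2.8000, cycloidal 0.6809, simple-harmonic 1.3369
β=20°: printed 3.5000 | uniform 3.5000, cycloidal 1.2718, simple-harmonic 2.0503
β=44°: printed 7.7000 | uniform 7.7000, cycloidal 8.3885, simple-harmonic 8.0950
β=48°: printed 8.4000 | uniform 8.4000, cycloidal 9.7097, simple-harmonic 9.1631
only one law matches every sample → uniform

uniform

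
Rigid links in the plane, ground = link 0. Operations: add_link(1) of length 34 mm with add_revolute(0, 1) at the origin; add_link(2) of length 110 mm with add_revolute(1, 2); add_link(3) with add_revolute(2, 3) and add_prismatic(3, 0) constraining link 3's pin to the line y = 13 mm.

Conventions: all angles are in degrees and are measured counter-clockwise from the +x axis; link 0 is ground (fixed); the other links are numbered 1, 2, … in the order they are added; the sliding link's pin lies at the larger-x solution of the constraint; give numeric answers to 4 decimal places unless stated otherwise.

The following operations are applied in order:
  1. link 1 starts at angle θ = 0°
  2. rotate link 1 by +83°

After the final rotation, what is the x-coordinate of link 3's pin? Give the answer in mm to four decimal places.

geometry: r = 34 mm, L = 110 mm, e = 13 mm; θ starts at 0°
rotate link 1 by +83°: θ ← 0° +83° = 83°
crank pin P = (r cos θ, r sin θ) = (4.143558, 33.746569)
h = r sin θ − e = 33.746569 − 13 = 20.746569
x = r cos θ + √(L² − h²) = 4.143558 + 108.025830 = 112.169387

112.1694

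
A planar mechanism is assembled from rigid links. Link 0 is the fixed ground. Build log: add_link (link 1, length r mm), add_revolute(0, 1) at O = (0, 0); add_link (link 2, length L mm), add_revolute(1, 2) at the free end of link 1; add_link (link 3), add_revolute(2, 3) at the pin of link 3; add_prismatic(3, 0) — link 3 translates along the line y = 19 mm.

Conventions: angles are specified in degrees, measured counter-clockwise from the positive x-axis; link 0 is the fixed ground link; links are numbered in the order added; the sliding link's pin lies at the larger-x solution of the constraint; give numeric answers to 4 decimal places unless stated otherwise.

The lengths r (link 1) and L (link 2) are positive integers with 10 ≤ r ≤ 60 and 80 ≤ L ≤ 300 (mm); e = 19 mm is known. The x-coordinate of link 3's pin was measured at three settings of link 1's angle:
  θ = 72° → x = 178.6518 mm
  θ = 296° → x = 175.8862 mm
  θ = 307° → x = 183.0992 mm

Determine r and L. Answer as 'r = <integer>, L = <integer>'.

constraint per measurement: (x − r cos θ)² + (r sin θ − e)² = L²
subtracting the θ₁ and θ₂ equations cancels the r² and L² terms:
r = (x₁² − x₂²) / (2[(x₁cos θ₁ + e sin θ₁) − (x₂cos θ₂ + e sin θ₂)]) = 36.9999 → r = 37
L² = (x₁ − r cos θ₁)² + (r sin θ₁ − e)² = 28224.0035 → L = 168.0000 → L = 168
check at θ₃=307°: x = 183.0992 (printed 183.0992) ✓

r = 37, L = 168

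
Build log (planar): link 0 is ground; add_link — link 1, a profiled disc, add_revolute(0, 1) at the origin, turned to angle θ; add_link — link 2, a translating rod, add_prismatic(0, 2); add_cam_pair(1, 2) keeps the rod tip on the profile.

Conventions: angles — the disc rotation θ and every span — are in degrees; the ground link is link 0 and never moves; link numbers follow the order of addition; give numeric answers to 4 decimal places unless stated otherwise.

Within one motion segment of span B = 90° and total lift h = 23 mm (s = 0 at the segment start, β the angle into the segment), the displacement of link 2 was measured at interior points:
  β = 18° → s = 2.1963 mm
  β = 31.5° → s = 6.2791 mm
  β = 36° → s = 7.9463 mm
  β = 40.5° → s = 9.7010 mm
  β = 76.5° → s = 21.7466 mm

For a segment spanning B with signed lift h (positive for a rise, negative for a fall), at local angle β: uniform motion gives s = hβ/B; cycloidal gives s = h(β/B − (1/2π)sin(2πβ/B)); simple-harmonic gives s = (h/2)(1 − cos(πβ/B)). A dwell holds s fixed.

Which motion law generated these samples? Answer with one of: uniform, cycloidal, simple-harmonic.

candidates at β/B = r: uniform s = h·r (linear in β); cycloidal s = h·(r − sin(2πr)/(2π)); simple-harmonic s = (h/2)(1 − cos(πr))
β=18°: printed 2.1963 | uniform 4.6000, cycloidal 1.1186, simple-harmonic 2.1963
β=31.5°: printed 6.2791 | uniform 8.0500, cycloidal 5.0885, simple-harmonic 6.2791
β=36°: printed 7.9463 | uniform 9.2000, cycloidal 7.0484, simple-harmonic 7.9463
β=40.5°: printed 9.7010 | uniform 10.3500, cycloidal 9.2188, simple-harmonic 9.7010
β=76.5°: printed 21.7466 | uniform 19.5500, cycloidal 22.5115, simple-harmonic 21.7466
only one law matches every sample → simple-harmonic

simple-harmonic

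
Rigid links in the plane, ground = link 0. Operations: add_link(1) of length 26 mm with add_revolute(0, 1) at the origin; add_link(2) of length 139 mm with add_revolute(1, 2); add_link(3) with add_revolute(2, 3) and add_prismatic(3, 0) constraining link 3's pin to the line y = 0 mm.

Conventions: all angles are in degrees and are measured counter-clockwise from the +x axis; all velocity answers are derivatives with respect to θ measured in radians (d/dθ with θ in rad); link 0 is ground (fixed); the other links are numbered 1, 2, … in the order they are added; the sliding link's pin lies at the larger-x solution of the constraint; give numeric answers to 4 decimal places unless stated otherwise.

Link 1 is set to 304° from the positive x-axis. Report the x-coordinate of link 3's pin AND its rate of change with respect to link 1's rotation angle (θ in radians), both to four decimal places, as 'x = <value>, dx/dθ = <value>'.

geometry: r = 26 mm, L = 139 mm, e = 0 mm
crank pin P = (r cos θ, r sin θ) = (14.539015, -21.554977)
h = r sin θ − e = -21.554977 − 0 = -21.554977
x = r cos θ + √(L² − h²) = 14.539015 + 137.318546 = 151.857561
dx/dθ = −r sin θ − h·r cos θ/√(L² − h²) (θ in radians; h = -21.554977) = 23.837175

x = 151.8576, dx/dθ = 23.8372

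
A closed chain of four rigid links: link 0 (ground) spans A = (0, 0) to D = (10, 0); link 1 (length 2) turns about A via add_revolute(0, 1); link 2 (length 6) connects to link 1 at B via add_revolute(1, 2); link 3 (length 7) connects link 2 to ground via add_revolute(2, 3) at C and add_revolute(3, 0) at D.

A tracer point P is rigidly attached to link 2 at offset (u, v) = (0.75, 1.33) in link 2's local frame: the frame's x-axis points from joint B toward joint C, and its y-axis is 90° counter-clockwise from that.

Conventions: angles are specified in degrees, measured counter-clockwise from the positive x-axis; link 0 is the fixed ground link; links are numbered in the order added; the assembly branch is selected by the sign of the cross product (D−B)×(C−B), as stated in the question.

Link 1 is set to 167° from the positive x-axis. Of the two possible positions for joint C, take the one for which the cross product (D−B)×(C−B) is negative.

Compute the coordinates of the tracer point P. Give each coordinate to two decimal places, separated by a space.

A=(0,0), D=(10.00,0)
B = A + 2.00·(cos167°, sin167°) = (-1.9487, 0.4499)
|BD| = 11.9572
circle(B,6.00) ∩ circle(D,7.00): a=5.4350, h=2.5418
  candidates: C₊=(3.5780,2.7854) cross=30.393; C₋=(3.3868,-2.2946) cross=-30.393
  branch - wants cross < 0 → take C=(3.3868,-2.2946) (cross=-30.393)
ex = (C−B)/|BC| = (0.8893,-0.4574); ey = (0.4574,0.8893)
P = B + 0.75·ex + 1.33·ey = (-0.6734,1.2895)

-0.67 1.29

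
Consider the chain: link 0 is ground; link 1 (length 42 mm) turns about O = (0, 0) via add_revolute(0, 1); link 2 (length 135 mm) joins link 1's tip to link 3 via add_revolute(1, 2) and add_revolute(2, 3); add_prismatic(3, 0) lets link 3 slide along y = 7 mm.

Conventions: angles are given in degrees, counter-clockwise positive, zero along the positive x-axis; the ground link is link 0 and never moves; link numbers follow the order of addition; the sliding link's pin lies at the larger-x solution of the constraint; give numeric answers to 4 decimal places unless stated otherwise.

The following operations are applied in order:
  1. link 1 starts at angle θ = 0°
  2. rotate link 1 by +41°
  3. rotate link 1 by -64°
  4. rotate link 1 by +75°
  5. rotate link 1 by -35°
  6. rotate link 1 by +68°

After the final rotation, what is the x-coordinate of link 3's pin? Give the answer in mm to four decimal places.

geometry: r = 42 mm, L = 135 mm, e = 7 mm; θ starts at 0°
rotate link 1 by +41°: θ ← 0° +41° = 41°
rotate link 1 by -64°: θ ← 41° -64° = -23°
rotate link 1 by +75°: θ ← -23° +75° = 52°
rotate link 1 by -35°: θ ← 52° -35° = 17°
rotate link 1 by +68°: θ ← 17° +68° = 85°
crank pin P = (r cos θ, r sin θ) = (3.660541, 41.840177)
h = r sin θ − e = 41.840177 − 7 = 34.840177
x = r cos θ + √(L² − h²) = 3.660541 + 130.426846 = 134.087387

134.0874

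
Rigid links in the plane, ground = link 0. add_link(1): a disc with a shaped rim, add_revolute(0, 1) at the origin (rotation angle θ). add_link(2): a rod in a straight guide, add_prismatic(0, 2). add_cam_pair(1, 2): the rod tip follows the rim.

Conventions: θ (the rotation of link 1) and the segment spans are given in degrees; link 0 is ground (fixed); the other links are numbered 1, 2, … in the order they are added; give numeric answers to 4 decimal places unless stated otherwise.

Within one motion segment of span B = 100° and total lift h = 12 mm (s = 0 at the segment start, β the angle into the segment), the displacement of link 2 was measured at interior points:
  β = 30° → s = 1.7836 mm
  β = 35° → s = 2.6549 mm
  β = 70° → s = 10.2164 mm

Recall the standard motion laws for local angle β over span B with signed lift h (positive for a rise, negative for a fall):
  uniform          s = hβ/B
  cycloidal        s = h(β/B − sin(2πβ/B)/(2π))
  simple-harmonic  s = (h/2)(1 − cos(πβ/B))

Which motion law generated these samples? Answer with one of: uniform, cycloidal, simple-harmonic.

candidates at β/B = r: uniform s = h·r (linear in β); cycloidal s = h·(r − sin(2πr)/(2π)); simple-harmonic s = (h/2)(1 − cos(πr))
β=30°: printed 1.7836 | uniform 3.6000, cycloidal 1.7836, simple-harmonic 2.4733
β=35°: printed 2.6549 | uniform 4.2000, cycloidal 2.6549, simple-harmonic 3.2761
β=70°: printed 10.2164 | uniform 8.4000, cycloidal 10.2164, simple-harmonic 9.5267
only one law matches every sample → cycloidal

cycloidal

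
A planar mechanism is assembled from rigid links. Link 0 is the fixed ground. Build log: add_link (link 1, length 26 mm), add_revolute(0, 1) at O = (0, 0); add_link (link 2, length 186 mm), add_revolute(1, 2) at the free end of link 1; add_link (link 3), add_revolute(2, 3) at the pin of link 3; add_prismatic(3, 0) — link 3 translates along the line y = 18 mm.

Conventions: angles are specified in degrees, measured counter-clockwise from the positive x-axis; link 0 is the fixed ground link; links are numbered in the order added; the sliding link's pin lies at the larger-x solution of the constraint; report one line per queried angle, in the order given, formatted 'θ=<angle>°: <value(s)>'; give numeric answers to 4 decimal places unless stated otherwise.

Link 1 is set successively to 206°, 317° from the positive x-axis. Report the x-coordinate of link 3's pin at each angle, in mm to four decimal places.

geometry: r = 26 mm, L = 186 mm, e = 18 mm
θ=206°: crank pin P = (r cos θ, r sin θ) = (-23.368645, -11.397650)
θ=206°: h = r sin θ − e = -11.397650 − 18 = -29.397650
θ=206°: x = r cos θ + √(L² − h²) = -23.368645 + 183.662131 = 160.293485
θ=317°: crank pin P = (r cos θ, r sin θ) = (19.015196, -17.731957)
θ=317°: h = r sin θ − e = -17.731957 − 18 = -35.731957
θ=317°: x = r cos θ + √(L² − h²) = 19.015196 + 182.535551 = 201.550747

θ=206°: 160.2935
θ=317°: 201.5507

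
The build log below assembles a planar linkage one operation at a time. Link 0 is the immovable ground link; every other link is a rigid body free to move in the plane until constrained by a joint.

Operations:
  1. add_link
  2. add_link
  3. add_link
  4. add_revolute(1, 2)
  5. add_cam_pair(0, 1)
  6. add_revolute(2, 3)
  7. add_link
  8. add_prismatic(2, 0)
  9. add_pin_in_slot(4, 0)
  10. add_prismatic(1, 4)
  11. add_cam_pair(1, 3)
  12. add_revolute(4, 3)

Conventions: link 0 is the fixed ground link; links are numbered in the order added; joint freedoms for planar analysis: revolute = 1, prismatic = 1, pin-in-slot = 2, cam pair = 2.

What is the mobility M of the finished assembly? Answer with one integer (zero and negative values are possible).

ground; <1,0,0>
#1 <2,0,0>
#2 <3,0,0>
#3 <4,0,0>
R:1↔2 J1 <4,1,0>
C:0↔1 J2 <4,1,1>
R:2↔3 J1 <4,2,1>
#4 <5,2,1>
P:2↔0 J1 <5,3,1>
PS:4↔0 J2 <5,3,2>
P:1↔4 J1 <5,4,2>
C:1↔3 J2 <5,4,3>
R:4↔3 J1 <5,5,3>
3×4 − 2×5 − 1×3 = -1

M = -1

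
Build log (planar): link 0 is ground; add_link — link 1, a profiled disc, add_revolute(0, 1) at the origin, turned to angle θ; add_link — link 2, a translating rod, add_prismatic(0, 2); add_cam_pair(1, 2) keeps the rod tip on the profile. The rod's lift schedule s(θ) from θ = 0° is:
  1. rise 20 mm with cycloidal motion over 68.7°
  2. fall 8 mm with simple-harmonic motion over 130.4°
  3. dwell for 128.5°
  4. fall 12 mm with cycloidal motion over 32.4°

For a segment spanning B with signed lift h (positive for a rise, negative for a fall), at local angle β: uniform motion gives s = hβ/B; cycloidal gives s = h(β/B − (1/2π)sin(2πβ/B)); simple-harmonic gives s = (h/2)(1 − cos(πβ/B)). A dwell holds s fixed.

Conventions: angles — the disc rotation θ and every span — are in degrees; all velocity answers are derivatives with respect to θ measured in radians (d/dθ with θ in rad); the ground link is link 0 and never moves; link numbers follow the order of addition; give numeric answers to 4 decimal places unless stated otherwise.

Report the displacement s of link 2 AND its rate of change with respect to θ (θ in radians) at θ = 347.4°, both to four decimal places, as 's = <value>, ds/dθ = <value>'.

seg 1 [0°–68.7°] cycloidal, h=20: full span → s += 20 → s = 20.0000
seg 2 [68.7°–199.1°] simple-harmonic, h=-8: full span → s += -8 → s = 12.0000
seg 3 [199.1°–327.6°] dwell: s stays 12.0000
seg 4 [327.6°–360°] cycloidal, h=-12: θ=347.4° here. β=19.8, B=32.4. -12·(0.6111 − sin(2π·0.6111)/(2π)) = -8.5610 → s = 3.4390
velocity in seg [327.6°–360°] (cycloidal), θ in radians: β = 19.8° = 0.3456 rad, B = 32.4° = 0.5655 rad; ds/dθ = (h/B)(1 − cos(2πβ/B)) = ((-12)/0.5655)(1 − cos(2π·0.6111)) = -37.476627 mm/rad

s = 3.4390, ds/dθ = -37.4766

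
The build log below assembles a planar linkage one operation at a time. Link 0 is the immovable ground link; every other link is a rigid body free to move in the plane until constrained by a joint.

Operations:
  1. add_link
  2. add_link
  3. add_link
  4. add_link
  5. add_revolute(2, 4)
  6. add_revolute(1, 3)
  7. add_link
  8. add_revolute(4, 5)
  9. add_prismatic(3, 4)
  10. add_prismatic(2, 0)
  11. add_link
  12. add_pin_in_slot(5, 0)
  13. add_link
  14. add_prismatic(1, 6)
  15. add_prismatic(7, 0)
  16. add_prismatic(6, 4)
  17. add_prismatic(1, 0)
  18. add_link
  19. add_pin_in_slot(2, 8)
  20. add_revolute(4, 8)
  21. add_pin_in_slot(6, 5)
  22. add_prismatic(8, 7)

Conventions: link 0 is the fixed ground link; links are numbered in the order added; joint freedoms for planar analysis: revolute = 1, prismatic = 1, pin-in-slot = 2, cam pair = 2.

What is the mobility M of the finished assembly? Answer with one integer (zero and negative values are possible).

ground; <1,0,0>
#1 <2,0,0>
#2 <3,0,0>
#3 <4,0,0>
#4 <5,0,0>
R:2↔4 J1 <5,1,0>
R:1↔3 J1 <5,2,0>
#5 <6,2,0>
R:4↔5 J1 <6,3,0>
P:3↔4 J1 <6,4,0>
P:2↔0 J1 <6,5,0>
#6 <7,5,0>
PS:5↔0 J2 <7,5,1>
#7 <8,5,1>
P:1↔6 J1 <8,6,1>
P:7↔0 J1 <8,7,1>
P:6↔4 J1 <8,8,1>
P:1↔0 J1 <8,9,1>
#8 <9,9,1>
PS:2↔8 J2 <9,9,2>
R:4↔8 J1 <9,10,2>
PS:6↔5 J2 <9,10,3>
P:8↔7 J1 <9,11,3>
3×8 − 2×11 − 1×3 = -1

M = -1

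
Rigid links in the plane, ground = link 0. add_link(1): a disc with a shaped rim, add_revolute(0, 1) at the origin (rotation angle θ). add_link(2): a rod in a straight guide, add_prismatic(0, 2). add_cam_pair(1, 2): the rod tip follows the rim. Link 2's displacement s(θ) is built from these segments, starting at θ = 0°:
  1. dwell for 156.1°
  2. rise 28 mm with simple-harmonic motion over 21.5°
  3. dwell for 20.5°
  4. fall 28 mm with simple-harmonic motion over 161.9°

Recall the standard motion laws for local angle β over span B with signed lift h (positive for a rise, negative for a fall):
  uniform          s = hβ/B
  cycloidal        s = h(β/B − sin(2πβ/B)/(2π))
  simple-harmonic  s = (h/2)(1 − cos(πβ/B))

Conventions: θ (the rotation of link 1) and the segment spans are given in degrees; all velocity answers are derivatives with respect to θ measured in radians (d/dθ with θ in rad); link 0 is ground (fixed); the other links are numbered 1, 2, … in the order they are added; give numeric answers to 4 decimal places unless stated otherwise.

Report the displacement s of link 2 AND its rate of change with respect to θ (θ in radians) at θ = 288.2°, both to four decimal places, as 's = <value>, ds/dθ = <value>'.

segment 1 (0° to 156.1°, dwell): s unchanged at 0.0000
segment 2 (156.1° to 177.6°, simple-harmonic, h = 28) is passed completely: s = 0.0000 + (28) = 28.0000
segment 3 (177.6° to 198.1°, dwell): s unchanged at 28.0000
θ = 288.2° falls in segment 4 (198.1° to 360°, simple-harmonic, h = -28): β = 288.2 − 198.1 = 90.1°, B = 161.9°; Δs = -28/2·(1 − cos(π·0.5565)) = -16.4727; s = 28.0000 − 16.4727 = 11.5273
velocity in seg [198.1°–360°] (simple-harmonic), θ in radians: β = 90.1° = 1.5725 rad, B = 161.9° = 2.8257 rad; ds/dθ = (πh/(2B)) sin(πβ/B) = (π·(-28)/(2·2.8257)) sin(π·0.5565) = -15.320466 mm/rad

s = 11.5273, ds/dθ = -15.3205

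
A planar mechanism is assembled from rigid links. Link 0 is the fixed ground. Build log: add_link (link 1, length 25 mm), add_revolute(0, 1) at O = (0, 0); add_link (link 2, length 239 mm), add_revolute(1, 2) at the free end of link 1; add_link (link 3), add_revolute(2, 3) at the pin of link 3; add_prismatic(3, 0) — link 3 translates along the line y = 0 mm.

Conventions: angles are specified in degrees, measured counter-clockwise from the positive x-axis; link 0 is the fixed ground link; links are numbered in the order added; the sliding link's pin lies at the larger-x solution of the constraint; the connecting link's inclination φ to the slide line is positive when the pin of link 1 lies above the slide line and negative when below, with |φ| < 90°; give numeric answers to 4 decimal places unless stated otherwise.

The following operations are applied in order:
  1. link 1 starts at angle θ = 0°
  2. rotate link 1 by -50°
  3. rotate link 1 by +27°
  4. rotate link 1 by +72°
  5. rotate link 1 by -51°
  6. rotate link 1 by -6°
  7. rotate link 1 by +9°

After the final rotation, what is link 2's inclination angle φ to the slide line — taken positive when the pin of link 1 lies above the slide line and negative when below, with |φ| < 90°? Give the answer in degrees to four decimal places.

geometry: r = 25 mm, L = 239 mm, e = 0 mm; θ starts at 0°
rotate link 1 by -50°: θ ← 0° -50° = -50°
rotate link 1 by +27°: θ ← -50° +27° = -23°
rotate link 1 by +72°: θ ← -23° +72° = 49°
rotate link 1 by -51°: θ ← 49° -51° = -2°
rotate link 1 by -6°: θ ← -2° -6° = -8°
rotate link 1 by +9°: θ ← -8° +9° = 1°
h = r sin θ − e = 0.436310 − 0 = 0.436310
sin φ = h / L = 0.436310 / 239 = 0.00182557
φ = arcsin(0.00182557) = 0.104597°

0.1046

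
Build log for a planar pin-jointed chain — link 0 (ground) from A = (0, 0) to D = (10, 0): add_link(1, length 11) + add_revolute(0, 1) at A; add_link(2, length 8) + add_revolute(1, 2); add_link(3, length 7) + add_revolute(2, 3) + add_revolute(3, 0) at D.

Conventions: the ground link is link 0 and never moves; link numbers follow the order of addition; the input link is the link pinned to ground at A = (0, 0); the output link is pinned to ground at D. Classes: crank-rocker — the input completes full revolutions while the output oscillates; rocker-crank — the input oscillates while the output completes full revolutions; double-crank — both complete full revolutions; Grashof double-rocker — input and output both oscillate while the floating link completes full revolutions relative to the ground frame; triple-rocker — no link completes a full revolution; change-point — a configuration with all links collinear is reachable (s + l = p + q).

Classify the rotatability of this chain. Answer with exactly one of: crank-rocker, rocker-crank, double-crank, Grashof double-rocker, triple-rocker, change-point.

lengths: ground=10, input=11, coupler=8, output=7
sorted: s=7 (shortest), l=11 (longest), p+q=18
s + l = 18 vs p + q = 18
s + l = p + q → change-point (collinear configuration reachable)

change-point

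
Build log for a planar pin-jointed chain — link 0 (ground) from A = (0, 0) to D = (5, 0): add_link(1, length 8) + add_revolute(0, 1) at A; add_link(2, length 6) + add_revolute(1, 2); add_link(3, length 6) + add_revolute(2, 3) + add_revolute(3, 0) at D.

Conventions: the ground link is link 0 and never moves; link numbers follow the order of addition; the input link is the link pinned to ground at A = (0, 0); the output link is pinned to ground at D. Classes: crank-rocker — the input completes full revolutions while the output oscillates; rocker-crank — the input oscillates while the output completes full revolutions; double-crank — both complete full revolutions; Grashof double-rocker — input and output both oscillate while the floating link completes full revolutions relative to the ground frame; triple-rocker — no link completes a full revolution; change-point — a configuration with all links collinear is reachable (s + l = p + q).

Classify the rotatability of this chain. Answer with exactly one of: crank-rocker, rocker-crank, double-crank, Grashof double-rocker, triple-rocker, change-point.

lengths: ground=5, input=8, coupler=6, output=6
sorted: s=5 (shortest), l=8 (longest), p+q=12
s + l = 13 vs p + q = 12
s + l > p + q → non-Grashof → no link fully rotates → triple-rocker

triple-rocker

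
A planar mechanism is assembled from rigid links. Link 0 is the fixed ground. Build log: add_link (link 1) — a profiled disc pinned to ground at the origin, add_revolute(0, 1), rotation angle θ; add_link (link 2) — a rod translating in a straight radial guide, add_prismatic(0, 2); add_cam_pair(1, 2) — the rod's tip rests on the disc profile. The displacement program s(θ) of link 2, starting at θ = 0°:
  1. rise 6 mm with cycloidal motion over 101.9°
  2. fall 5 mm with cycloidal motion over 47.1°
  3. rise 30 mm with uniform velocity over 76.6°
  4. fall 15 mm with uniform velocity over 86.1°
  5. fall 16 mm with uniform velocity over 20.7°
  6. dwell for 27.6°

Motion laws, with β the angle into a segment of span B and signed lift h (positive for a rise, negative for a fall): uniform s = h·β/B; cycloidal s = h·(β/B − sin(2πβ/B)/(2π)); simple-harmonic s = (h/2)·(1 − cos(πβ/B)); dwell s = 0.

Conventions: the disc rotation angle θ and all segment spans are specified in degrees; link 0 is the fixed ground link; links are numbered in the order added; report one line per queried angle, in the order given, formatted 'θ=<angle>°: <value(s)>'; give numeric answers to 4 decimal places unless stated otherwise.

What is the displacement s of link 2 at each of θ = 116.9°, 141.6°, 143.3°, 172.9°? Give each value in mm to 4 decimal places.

seg 1 [0°–101.9°] cycloidal, h=6: full span → s += 6 → s = 6.0000
seg 2 [101.9°–149°] cycloidal, h=-5: θ=116.9° here. β=15, B=47.1. -5·(0.3185 − sin(2π·0.3185)/(2π)) = -0.8691 → s = 5.1309
seg 2 [101.9°–149°] cycloidal, h=-5: θ=141.6° here. β=39.7, B=47.1. -5·(0.8429 − sin(2π·0.8429)/(2π)) = -4.8785 → s = 1.1215
seg 2 [101.9°–149°] cycloidal, h=-5: θ=143.3° here. β=41.4, B=47.1. -5·(0.8790 − sin(2π·0.8790)/(2π)) = -4.9434 → s = 1.0566
seg 2 [101.9°–149°] cycloidal, h=-5: full span → s += -5 → s = 1.0000
seg 3 [149°–225.6°] uniform, h=30: θ=172.9° here. β=23.9, B=76.6. 30·23.9/76.6 = 9.3603 → s = 10.3603

θ=116.9°: 5.1309
θ=141.6°: 1.1215
θ=143.3°: 1.0566
θ=172.9°: 10.3603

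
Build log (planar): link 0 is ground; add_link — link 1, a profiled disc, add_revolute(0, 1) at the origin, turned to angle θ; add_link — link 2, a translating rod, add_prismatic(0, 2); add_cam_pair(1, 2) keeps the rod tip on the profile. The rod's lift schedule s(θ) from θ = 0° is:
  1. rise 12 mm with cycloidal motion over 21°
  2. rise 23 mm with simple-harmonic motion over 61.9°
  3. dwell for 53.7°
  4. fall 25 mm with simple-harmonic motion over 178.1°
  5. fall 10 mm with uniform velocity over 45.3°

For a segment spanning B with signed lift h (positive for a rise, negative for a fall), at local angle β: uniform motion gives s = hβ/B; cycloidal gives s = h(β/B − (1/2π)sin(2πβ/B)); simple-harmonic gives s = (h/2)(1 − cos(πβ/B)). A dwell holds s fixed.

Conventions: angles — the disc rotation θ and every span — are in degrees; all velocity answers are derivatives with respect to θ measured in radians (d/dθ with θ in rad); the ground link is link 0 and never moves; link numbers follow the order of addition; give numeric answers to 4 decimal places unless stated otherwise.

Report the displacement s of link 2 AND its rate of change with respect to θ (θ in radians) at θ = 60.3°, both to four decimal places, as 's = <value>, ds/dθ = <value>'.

seg 1 [0°–21°] cycloidal, h=12: full span → s += 12 → s = 12.0000
seg 2 [21°–82.9°] simple-harmonic, h=23: θ=60.3° here. β=39.3, B=61.9. 23/2·(1 − cos(π·0.6349)) = 16.2290 → s = 28.2290
velocity in seg [21°–82.9°] (simple-harmonic), θ in radians: β = 39.3° = 0.6859 rad, B = 61.9° = 1.0804 rad; ds/dθ = (πh/(2B)) sin(πβ/B) = (π·23/(2·1.0804)) sin(π·0.6349) = 30.482806 mm/rad

s = 28.2290, ds/dθ = 30.4828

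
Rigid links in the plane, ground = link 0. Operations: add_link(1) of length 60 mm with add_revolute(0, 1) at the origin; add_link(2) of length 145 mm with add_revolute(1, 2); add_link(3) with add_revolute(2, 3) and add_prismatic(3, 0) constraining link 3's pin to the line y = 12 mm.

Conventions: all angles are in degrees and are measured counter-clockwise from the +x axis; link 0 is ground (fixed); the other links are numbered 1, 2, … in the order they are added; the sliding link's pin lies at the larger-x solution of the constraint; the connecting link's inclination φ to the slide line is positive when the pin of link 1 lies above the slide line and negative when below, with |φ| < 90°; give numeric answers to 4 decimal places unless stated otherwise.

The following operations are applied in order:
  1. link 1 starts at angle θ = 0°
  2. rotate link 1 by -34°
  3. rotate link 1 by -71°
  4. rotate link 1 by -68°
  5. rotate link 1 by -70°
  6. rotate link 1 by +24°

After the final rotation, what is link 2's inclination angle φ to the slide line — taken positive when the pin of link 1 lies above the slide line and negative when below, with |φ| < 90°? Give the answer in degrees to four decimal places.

geometry: r = 60 mm, L = 145 mm, e = 12 mm; θ starts at 0°
rotate link 1 by -34°: θ ← 0° -34° = -34°
rotate link 1 by -71°: θ ← -34° -71° = -105°
rotate link 1 by -68°: θ ← -105° -68° = -173°
rotate link 1 by -70°: θ ← -173° -70° = -243°
rotate link 1 by +24°: θ ← -243° +24° = -219°
h = r sin θ − e = 37.759223 − 12 = 25.759223
sin φ = h / L = 25.759223 / 145 = 0.17764982
φ = arcsin(0.17764982) = 10.232898°

10.2329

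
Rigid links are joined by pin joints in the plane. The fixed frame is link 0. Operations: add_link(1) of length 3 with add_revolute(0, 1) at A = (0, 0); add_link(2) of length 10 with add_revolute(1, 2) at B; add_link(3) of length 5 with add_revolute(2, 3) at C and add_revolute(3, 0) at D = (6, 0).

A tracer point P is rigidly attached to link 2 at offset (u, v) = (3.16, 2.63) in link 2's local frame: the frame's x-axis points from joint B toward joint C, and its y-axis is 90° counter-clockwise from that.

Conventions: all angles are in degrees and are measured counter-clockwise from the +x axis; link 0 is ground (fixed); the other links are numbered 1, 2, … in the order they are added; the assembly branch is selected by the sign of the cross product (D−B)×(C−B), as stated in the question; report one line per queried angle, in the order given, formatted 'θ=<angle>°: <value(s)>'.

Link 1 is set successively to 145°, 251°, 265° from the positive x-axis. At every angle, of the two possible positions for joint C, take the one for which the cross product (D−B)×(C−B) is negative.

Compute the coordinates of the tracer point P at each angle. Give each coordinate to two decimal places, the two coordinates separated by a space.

A=(0,0), D=(6.00,0)
θ=145°: B = A + 3.00·(cos145°, sin145°) = (-2.4575, 1.7207)
θ=145°: |BD| = 8.6307
θ=145°: circle(B,10.00) ∩ circle(D,5.00): a=8.6603, h=4.9999
θ=145°:   candidates: C₊=(7.0258,4.8936) cross=43.153; C₋=(5.0321,-4.9054) cross=-43.153
θ=145°:   branch - wants cross < 0 → take C=(5.0321,-4.9054) (cross=-43.153)
θ=145°: ex = (C−B)/|BC| = (0.7490,-0.6626); ey = (0.6626,0.7490)
θ=145°: P = B + 3.16·ex + 2.63·ey = (1.6519,1.5966)
θ=251°: B = A + 3.00·(cos251°, sin251°) = (-0.9767, -2.8366)
θ=251°: |BD| = 7.5313
θ=251°: circle(B,10.00) ∩ circle(D,5.00): a=8.7449, h=4.8505
θ=251°:   candidates: C₊=(5.2973,4.9504) cross=36.530; C₋=(8.9511,-4.0362) cross=-36.530
θ=251°:   branch - wants cross < 0 → take C=(8.9511,-4.0362) (cross=-36.530)
θ=251°: ex = (C−B)/|BC| = (0.9928,-0.1200); ey = (0.1200,0.9928)
θ=251°: P = B + 3.16·ex + 2.63·ey = (2.4760,-0.6046)
θ=265°: B = A + 3.00·(cos265°, sin265°) = (-0.2615, -2.9886)
θ=265°: |BD| = 6.9381
θ=265°: circle(B,10.00) ∩ circle(D,5.00): a=8.8740, h=4.6100
θ=265°:   candidates: C₊=(5.7613,4.9943) cross=31.985; C₋=(9.7328,-3.3266) cross=-31.985
θ=265°:   branch - wants cross < 0 → take C=(9.7328,-3.3266) (cross=-31.985)
θ=265°: ex = (C−B)/|BC| = (0.9994,-0.0338); ey = (0.0338,0.9994)
θ=265°: P = B + 3.16·ex + 2.63·ey = (2.9856,-0.4669)

θ=145°: 1.65 1.60
θ=251°: 2.48 -0.60
θ=265°: 2.99 -0.47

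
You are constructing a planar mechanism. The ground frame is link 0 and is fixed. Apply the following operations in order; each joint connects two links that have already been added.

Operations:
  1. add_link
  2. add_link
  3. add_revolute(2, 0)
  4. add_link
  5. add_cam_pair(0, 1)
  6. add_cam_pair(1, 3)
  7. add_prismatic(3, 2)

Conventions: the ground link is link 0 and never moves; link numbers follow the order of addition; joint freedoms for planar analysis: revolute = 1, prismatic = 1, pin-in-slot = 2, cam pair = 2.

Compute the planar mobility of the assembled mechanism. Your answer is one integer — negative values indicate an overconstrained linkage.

(L,J1,J2)=(1,0,0); link0 fixed
link1: (2,0,0)
link2: (3,0,0)
R 2-0 [J1]: (3,1,0)
link3: (4,1,0)
C 0-1 [J2]: (4,1,1)
C 1-3 [J2]: (4,1,2)
P 3-2 [J1]: (4,2,2)
Grübler: 3·3 − 2·2 − 2 = 3

M = 3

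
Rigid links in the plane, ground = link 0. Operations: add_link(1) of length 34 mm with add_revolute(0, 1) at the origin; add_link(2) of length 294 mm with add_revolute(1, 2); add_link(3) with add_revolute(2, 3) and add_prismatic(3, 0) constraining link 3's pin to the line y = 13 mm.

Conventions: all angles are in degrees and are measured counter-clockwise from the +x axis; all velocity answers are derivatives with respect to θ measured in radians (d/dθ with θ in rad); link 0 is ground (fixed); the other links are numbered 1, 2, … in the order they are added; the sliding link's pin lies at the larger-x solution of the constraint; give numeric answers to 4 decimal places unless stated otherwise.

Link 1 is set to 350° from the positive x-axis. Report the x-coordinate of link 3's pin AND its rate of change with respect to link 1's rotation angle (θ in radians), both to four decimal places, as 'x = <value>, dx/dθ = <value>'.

geometry: r = 34 mm, L = 294 mm, e = 13 mm
crank pin P = (r cos θ, r sin θ) = (33.483464, -5.904038)
h = r sin θ − e = -5.904038 − 13 = -18.904038
x = r cos θ + √(L² − h²) = 33.483464 + 293.391611 = 326.875075
dx/dθ = −r sin θ − h·r cos θ/√(L² − h²) (θ in radians; h = -18.904038) = 8.061471

x = 326.8751, dx/dθ = 8.0615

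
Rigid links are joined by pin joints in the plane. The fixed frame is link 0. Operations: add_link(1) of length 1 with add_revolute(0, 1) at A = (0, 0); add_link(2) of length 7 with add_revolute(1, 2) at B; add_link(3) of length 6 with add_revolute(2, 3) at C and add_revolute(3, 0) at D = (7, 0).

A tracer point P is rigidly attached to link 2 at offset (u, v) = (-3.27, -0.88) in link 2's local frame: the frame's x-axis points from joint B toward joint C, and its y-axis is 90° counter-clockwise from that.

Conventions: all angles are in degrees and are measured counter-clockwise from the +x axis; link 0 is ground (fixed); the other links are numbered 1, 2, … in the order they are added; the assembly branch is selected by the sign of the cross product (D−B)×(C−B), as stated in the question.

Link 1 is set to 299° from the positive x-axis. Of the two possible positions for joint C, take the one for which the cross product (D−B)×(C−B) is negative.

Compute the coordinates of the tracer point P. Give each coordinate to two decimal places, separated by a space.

A=(0,0), D=(7.00,0)
B = A + 1.00·(cos299°, sin299°) = (0.4848, -0.8746)
|BD| = 6.5736
circle(B,7.00) ∩ circle(D,6.00): a=4.2756, h=5.5425
  candidates: C₊=(3.9850,5.1875) cross=36.434; C₋=(5.4598,-5.7990) cross=-36.434
  branch - wants cross < 0 → take C=(5.4598,-5.7990) (cross=-36.434)
ex = (C−B)/|BC| = (0.7107,-0.7035); ey = (0.7035,0.7107)
P = B + -3.27·ex + -0.88·ey = (-2.4583,0.8003)

-2.46 0.80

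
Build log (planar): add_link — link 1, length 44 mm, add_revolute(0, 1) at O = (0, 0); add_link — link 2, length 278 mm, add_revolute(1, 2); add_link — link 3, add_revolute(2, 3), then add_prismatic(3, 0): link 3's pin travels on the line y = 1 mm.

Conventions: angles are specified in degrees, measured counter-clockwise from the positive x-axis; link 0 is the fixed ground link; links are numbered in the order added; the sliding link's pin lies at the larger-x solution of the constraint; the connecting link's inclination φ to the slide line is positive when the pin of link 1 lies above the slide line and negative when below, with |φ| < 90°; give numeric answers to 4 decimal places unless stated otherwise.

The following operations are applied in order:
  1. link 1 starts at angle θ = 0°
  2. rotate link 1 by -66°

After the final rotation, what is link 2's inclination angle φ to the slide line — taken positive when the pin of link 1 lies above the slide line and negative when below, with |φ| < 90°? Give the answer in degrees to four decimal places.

geometry: r = 44 mm, L = 278 mm, e = 1 mm; θ starts at 0°
rotate link 1 by -66°: θ ← 0° -66° = -66°
h = r sin θ − e = -40.196000 − 1 = -41.196000
sin φ = h / L = -41.196000 / 278 = -0.14818705
φ = arcsin(-0.14818705) = -8.521878°

-8.5219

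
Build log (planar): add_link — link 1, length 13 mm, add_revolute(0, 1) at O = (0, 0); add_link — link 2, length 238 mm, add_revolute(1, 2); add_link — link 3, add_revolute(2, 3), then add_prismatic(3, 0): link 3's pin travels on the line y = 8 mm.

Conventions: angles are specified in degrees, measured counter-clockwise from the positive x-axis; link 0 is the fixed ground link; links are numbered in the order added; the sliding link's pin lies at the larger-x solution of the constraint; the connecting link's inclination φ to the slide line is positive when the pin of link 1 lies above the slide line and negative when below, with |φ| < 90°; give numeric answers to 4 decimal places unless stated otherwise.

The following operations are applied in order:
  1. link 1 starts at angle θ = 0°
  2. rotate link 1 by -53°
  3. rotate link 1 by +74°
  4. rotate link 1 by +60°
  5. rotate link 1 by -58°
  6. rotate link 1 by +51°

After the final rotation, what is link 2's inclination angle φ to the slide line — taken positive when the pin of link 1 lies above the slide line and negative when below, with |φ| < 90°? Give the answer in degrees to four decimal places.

geometry: r = 13 mm, L = 238 mm, e = 8 mm; θ starts at 0°
rotate link 1 by -53°: θ ← 0° -53° = -53°
rotate link 1 by +74°: θ ← -53° +74° = 21°
rotate link 1 by +60°: θ ← 21° +60° = 81°
rotate link 1 by -58°: θ ← 81° -58° = 23°
rotate link 1 by +51°: θ ← 23° +51° = 74°
h = r sin θ − e = 12.496402 − 8 = 4.496402
sin φ = h / L = 4.496402 / 238 = 0.01889245
φ = arcsin(0.01889245) = 1.082522°

1.0825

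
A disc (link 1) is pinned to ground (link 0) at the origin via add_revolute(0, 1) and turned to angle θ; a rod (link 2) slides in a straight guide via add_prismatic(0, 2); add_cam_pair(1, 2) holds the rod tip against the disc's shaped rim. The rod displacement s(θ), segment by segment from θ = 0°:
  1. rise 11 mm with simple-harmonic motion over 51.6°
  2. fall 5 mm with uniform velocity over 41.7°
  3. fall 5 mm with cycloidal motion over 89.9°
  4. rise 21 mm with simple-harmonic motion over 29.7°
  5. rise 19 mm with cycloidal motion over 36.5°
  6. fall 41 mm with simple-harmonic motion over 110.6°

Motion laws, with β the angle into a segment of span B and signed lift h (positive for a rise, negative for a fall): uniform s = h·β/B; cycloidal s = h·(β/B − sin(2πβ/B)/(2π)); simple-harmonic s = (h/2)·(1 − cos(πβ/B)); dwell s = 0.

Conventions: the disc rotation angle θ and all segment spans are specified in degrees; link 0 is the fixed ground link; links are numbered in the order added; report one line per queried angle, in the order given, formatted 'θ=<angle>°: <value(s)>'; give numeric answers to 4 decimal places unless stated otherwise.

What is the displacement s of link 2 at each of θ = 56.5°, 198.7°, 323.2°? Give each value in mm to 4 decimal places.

segment 1 (0° to 51.6°, simple-harmonic, h = 11) is passed completely: s = 0.0000 + (11) = 11.0000
θ = 56.5° falls in segment 2 (51.6° to 93.3°, uniform, h = -5): β = 56.5 − 51.6 = 4.9°, B = 41.7°; Δs = -5·4.9/41.7 = -0.5875; s = 11.0000 − 0.5875 = 10.4125
segment 2 (51.6° to 93.3°, uniform, h = -5) is passed completely: s = 11.0000 + (-5) = 6.0000
segment 3 (93.3° to 183.2°, cycloidal, h = -5) is passed completely: s = 6.0000 + (-5) = 1.0000
θ = 198.7° falls in segment 4 (183.2° to 212.9°, simple-harmonic, h = 21): β = 198.7 − 183.2 = 15.5°, B = 29.7°; Δs = 21/2·(1 − cos(π·0.5219)) = 11.2214; s = 1.0000 + 11.2214 = 12.2214
segment 4 (183.2° to 212.9°, simple-harmonic, h = 21) is passed completely: s = 1.0000 + (21) = 22.0000
segment 5 (212.9° to 249.4°, cycloidal, h = 19) is passed completely: s = 22.0000 + (19) = 41.0000
θ = 323.2° falls in segment 6 (249.4° to 360°, simple-harmonic, h = -41): β = 323.2 − 249.4 = 73.8°, B = 110.6°; Δs = -41/2·(1 − cos(π·0.6673)) = -30.7836; s = 41.0000 − 30.7836 = 10.2164

θ=56.5°: 10.4125
θ=198.7°: 12.2214
θ=323.2°: 10.2164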